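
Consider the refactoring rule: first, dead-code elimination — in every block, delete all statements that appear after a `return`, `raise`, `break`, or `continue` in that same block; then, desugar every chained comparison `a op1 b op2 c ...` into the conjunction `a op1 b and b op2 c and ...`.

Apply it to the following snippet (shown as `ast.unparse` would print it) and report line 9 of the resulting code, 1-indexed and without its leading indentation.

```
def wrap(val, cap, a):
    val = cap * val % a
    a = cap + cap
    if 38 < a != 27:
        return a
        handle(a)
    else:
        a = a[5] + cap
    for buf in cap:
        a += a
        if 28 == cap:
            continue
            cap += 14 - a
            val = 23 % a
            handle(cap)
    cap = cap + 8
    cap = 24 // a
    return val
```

Transformed code:
def wrap(val, cap, a):
    val = cap * val % a
    a = cap + cap
    if 38 < a and a != 27:
        return a
    else:
        a = a[5] + cap
    for buf in cap:
        a += a
        if 28 == cap:
            continue
    cap = cap + 8
    cap = 24 // a
    return val

a += a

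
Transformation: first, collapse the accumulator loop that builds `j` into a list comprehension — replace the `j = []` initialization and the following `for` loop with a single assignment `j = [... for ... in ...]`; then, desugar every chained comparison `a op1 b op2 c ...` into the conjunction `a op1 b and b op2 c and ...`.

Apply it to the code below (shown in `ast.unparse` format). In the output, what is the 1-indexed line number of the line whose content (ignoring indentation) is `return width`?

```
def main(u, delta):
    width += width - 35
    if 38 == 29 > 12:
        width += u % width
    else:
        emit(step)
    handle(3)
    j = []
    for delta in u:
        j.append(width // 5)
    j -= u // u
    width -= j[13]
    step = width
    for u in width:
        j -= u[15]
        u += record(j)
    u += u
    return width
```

Transformed code:
def main(u, delta):
    width += width - 35
    if 38 == 29 and 29 > 12:
        width += u % width
    else:
        emit(step)
    handle(3)
    j = [width // 5 for delta in u]
    j -= u // u
    width -= j[13]
    step = width
    for u in width:
        j -= u[15]
        u += record(j)
    u += u
    return width

16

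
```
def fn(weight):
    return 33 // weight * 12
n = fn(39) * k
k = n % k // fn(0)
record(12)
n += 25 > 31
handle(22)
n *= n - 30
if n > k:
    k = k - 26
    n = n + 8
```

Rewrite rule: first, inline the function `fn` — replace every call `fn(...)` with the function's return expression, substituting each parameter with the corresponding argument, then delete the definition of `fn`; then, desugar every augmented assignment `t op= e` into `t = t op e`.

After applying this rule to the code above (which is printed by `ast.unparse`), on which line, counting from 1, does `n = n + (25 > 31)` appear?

4

Transformed code:
n = 33 // 39 * 12 * k
k = n % k // (33 // 0 * 12)
record(12)
n = n + (25 > 31)
handle(22)
n = n * (n - 30)
if n > k:
    k = k - 26
    n = n + 8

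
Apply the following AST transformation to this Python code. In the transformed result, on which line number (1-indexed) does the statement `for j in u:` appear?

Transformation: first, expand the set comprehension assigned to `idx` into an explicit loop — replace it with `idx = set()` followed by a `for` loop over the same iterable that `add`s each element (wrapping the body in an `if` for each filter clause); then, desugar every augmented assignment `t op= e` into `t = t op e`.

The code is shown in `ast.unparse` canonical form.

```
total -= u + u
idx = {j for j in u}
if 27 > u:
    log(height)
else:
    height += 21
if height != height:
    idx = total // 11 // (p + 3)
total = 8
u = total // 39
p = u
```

3

Transformed code:
total = total - (u + u)
idx = set()
for j in u:
    idx.add(j)
if 27 > u:
    log(height)
else:
    height = height + 21
if height != height:
    idx = total // 11 // (p + 3)
total = 8
u = total // 39
p = u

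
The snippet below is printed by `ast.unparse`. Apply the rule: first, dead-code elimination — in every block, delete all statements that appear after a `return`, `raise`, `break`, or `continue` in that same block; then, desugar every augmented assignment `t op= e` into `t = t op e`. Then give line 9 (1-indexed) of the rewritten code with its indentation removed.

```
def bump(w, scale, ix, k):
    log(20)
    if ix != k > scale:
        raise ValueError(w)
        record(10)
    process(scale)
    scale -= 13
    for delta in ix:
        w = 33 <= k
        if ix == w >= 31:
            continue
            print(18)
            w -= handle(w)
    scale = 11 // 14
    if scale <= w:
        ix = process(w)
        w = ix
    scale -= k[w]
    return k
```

Transformed code:
def bump(w, scale, ix, k):
    log(20)
    if ix != k > scale:
        raise ValueError(w)
    process(scale)
    scale = scale - 13
    for delta in ix:
        w = 33 <= k
        if ix == w >= 31:
            continue
    scale = 11 // 14
    if scale <= w:
        ix = process(w)
        w = ix
    scale = scale - k[w]
    return k

if ix == w >= 31:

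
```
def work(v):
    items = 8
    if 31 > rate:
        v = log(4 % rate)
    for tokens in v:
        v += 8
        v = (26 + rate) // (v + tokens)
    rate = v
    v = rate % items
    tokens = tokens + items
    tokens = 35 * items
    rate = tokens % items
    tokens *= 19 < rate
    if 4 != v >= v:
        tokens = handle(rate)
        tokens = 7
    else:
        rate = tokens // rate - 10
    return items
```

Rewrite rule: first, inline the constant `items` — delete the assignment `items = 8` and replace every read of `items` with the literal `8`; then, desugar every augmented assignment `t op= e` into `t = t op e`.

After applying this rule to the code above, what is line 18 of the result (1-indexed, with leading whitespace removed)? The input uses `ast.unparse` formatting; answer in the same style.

return 8

Transformed code:
def work(v):
    if 31 > rate:
        v = log(4 % rate)
    for tokens in v:
        v = v + 8
        v = (26 + rate) // (v + tokens)
    rate = v
    v = rate % 8
    tokens = tokens + 8
    tokens = 35 * 8
    rate = tokens % 8
    tokens = tokens * (19 < rate)
    if 4 != v >= v:
        tokens = handle(rate)
        tokens = 7
    else:
        rate = tokens // rate - 10
    return 8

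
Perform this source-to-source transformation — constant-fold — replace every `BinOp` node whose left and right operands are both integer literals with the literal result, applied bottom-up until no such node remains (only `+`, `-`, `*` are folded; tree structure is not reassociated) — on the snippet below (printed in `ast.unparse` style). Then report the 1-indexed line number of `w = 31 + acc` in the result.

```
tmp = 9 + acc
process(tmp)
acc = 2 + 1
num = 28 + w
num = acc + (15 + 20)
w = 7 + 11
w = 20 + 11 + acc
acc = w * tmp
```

7

Transformed code:
tmp = 9 + acc
process(tmp)
acc = 3
num = 28 + w
num = acc + 35
w = 18
w = 31 + acc
acc = w * tmp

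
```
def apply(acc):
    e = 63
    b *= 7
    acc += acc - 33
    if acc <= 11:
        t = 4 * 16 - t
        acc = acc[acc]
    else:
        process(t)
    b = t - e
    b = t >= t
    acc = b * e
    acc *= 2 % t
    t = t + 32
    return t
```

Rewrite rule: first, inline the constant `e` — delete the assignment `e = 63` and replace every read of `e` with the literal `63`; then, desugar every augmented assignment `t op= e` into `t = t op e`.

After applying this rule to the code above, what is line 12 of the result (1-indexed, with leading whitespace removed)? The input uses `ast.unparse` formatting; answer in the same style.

Transformed code:
def apply(acc):
    b = b * 7
    acc = acc + (acc - 33)
    if acc <= 11:
        t = 4 * 16 - t
        acc = acc[acc]
    else:
        process(t)
    b = t - 63
    b = t >= t
    acc = b * 63
    acc = acc * (2 % t)
    t = t + 32
    return t

acc = acc * (2 % t)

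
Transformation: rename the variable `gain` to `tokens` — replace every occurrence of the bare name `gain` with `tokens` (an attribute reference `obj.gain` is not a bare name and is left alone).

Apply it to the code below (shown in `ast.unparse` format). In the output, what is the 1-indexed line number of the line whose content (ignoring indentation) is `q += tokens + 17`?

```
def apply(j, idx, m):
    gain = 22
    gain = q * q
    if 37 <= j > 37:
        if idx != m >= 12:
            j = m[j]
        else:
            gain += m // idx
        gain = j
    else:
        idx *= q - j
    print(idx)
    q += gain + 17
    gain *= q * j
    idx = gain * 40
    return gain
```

Transformed code:
def apply(j, idx, m):
    tokens = 22
    tokens = q * q
    if 37 <= j > 37:
        if idx != m >= 12:
            j = m[j]
        else:
            tokens += m // idx
        tokens = j
    else:
        idx *= q - j
    print(idx)
    q += tokens + 17
    tokens *= q * j
    idx = tokens * 40
    return tokens

13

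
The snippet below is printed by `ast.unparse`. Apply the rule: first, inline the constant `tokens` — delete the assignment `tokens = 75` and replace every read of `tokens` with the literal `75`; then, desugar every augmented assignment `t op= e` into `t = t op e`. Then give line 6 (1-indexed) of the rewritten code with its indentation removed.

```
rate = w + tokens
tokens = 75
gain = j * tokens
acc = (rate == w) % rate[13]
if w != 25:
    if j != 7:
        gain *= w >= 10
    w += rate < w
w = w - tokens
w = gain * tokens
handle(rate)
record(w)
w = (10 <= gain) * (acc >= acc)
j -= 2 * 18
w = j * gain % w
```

gain = gain * (w >= 10)

Transformed code:
rate = w + 75
gain = j * 75
acc = (rate == w) % rate[13]
if w != 25:
    if j != 7:
        gain = gain * (w >= 10)
    w = w + (rate < w)
w = w - 75
w = gain * 75
handle(rate)
record(w)
w = (10 <= gain) * (acc >= acc)
j = j - 2 * 18
w = j * gain % w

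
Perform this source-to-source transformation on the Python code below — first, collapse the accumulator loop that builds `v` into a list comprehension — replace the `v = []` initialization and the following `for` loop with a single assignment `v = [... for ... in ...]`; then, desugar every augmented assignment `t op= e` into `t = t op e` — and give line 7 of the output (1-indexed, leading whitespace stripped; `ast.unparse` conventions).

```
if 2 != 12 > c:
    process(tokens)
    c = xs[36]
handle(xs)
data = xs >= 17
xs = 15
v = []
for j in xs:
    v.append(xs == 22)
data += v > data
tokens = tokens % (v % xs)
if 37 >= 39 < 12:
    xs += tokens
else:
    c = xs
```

Transformed code:
if 2 != 12 > c:
    process(tokens)
    c = xs[36]
handle(xs)
data = xs >= 17
xs = 15
v = [xs == 22 for j in xs]
data = data + (v > data)
tokens = tokens % (v % xs)
if 37 >= 39 < 12:
    xs = xs + tokens
else:
    c = xs

v = [xs == 22 for j in xs]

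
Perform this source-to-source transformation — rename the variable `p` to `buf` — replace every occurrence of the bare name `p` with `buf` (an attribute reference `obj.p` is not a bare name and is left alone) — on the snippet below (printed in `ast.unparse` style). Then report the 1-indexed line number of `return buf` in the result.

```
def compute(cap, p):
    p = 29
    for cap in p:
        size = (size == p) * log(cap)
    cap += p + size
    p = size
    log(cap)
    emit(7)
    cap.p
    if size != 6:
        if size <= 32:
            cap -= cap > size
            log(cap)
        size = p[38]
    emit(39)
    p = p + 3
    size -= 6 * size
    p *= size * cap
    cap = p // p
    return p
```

Transformed code:
def compute(cap, buf):
    buf = 29
    for cap in buf:
        size = (size == buf) * log(cap)
    cap += buf + size
    buf = size
    log(cap)
    emit(7)
    cap.p
    if size != 6:
        if size <= 32:
            cap -= cap > size
            log(cap)
        size = buf[38]
    emit(39)
    buf = buf + 3
    size -= 6 * size
    buf *= size * cap
    cap = buf // buf
    return buf

20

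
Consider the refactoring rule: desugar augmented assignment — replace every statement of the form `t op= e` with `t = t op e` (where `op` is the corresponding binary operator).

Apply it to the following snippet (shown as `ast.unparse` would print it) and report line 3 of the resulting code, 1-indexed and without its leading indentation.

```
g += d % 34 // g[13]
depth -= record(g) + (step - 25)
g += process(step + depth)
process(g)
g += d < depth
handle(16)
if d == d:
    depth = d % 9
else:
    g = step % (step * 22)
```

Transformed code:
g = g + d % 34 // g[13]
depth = depth - (record(g) + (step - 25))
g = g + process(step + depth)
process(g)
g = g + (d < depth)
handle(16)
if d == d:
    depth = d % 9
else:
    g = step % (step * 22)

g = g + process(step + depth)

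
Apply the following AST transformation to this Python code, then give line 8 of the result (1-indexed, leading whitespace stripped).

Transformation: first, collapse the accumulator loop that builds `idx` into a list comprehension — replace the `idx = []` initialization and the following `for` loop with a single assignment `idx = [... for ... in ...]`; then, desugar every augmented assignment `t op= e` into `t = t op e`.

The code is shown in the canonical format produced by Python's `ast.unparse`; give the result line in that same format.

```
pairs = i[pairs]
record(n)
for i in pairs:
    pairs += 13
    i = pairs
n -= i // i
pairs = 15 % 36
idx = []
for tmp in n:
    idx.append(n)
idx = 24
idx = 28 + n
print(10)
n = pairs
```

idx = [n for tmp in n]

Transformed code:
pairs = i[pairs]
record(n)
for i in pairs:
    pairs = pairs + 13
    i = pairs
n = n - i // i
pairs = 15 % 36
idx = [n for tmp in n]
idx = 24
idx = 28 + n
print(10)
n = pairs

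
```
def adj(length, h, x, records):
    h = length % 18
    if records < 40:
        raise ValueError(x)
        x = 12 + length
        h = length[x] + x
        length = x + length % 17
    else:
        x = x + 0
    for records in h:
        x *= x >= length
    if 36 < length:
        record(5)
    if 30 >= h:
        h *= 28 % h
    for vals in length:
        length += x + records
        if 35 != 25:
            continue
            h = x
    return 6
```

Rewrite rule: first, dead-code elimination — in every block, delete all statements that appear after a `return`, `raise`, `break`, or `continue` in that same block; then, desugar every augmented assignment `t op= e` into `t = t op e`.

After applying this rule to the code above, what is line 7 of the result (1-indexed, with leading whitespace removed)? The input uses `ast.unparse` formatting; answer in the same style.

for records in h:

Transformed code:
def adj(length, h, x, records):
    h = length % 18
    if records < 40:
        raise ValueError(x)
    else:
        x = x + 0
    for records in h:
        x = x * (x >= length)
    if 36 < length:
        record(5)
    if 30 >= h:
        h = h * (28 % h)
    for vals in length:
        length = length + (x + records)
        if 35 != 25:
            continue
    return 6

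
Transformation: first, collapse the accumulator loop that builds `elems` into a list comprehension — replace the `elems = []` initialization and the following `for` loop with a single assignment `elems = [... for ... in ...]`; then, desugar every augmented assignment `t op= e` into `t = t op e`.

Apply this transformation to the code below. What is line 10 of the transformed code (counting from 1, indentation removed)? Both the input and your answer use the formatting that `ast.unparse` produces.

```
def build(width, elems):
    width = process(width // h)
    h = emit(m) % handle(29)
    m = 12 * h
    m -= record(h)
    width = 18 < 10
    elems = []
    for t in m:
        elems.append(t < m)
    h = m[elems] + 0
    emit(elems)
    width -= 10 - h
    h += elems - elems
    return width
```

width = width - (10 - h)

Transformed code:
def build(width, elems):
    width = process(width // h)
    h = emit(m) % handle(29)
    m = 12 * h
    m = m - record(h)
    width = 18 < 10
    elems = [t < m for t in m]
    h = m[elems] + 0
    emit(elems)
    width = width - (10 - h)
    h = h + (elems - elems)
    return width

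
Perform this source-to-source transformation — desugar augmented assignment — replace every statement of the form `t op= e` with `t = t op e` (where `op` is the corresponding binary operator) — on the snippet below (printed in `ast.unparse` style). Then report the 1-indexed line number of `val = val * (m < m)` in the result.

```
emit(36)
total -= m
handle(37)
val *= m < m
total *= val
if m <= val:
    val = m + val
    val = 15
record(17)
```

Transformed code:
emit(36)
total = total - m
handle(37)
val = val * (m < m)
total = total * val
if m <= val:
    val = m + val
    val = 15
record(17)

4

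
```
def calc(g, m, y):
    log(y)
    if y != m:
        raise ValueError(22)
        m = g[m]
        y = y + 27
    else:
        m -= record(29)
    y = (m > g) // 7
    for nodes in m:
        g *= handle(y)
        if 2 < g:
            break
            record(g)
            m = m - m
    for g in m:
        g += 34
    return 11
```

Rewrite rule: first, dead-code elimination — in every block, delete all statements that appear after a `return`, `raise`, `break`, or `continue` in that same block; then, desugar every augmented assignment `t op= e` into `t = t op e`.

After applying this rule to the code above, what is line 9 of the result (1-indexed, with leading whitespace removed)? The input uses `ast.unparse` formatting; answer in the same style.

Transformed code:
def calc(g, m, y):
    log(y)
    if y != m:
        raise ValueError(22)
    else:
        m = m - record(29)
    y = (m > g) // 7
    for nodes in m:
        g = g * handle(y)
        if 2 < g:
            break
    for g in m:
        g = g + 34
    return 11

g = g * handle(y)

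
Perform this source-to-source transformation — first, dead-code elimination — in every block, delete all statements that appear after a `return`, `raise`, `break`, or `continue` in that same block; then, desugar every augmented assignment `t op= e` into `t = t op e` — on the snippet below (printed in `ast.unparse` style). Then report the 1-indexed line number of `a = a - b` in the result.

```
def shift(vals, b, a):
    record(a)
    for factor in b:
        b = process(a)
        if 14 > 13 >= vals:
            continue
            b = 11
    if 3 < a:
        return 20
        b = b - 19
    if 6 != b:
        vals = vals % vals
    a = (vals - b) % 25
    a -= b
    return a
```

12

Transformed code:
def shift(vals, b, a):
    record(a)
    for factor in b:
        b = process(a)
        if 14 > 13 >= vals:
            continue
    if 3 < a:
        return 20
    if 6 != b:
        vals = vals % vals
    a = (vals - b) % 25
    a = a - b
    return a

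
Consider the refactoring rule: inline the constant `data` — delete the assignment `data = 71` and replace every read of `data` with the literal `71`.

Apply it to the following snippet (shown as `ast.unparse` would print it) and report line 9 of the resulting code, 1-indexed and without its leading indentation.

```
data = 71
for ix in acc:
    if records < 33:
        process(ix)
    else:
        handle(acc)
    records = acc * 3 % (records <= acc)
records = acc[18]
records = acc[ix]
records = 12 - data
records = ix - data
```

Transformed code:
for ix in acc:
    if records < 33:
        process(ix)
    else:
        handle(acc)
    records = acc * 3 % (records <= acc)
records = acc[18]
records = acc[ix]
records = 12 - 71
records = ix - 71

records = 12 - 71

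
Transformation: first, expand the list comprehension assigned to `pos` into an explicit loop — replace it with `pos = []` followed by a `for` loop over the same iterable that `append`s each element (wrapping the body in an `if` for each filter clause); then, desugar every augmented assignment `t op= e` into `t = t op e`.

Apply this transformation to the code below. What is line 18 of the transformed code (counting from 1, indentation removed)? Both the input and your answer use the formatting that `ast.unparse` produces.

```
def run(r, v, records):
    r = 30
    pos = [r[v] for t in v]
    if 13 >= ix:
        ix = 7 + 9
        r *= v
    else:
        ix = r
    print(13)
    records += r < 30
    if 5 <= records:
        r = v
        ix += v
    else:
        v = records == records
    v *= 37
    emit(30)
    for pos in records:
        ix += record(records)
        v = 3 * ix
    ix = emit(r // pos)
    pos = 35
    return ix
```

v = v * 37

Transformed code:
def run(r, v, records):
    r = 30
    pos = []
    for t in v:
        pos.append(r[v])
    if 13 >= ix:
        ix = 7 + 9
        r = r * v
    else:
        ix = r
    print(13)
    records = records + (r < 30)
    if 5 <= records:
        r = v
        ix = ix + v
    else:
        v = records == records
    v = v * 37
    emit(30)
    for pos in records:
        ix = ix + record(records)
        v = 3 * ix
    ix = emit(r // pos)
    pos = 35
    return ix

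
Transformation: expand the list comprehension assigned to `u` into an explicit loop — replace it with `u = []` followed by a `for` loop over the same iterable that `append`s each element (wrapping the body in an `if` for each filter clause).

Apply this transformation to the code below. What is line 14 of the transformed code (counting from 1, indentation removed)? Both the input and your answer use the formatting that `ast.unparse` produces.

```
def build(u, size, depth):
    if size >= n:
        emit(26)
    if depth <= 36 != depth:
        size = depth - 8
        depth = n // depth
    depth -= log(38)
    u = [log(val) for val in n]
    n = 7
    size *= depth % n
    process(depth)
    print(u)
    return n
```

Transformed code:
def build(u, size, depth):
    if size >= n:
        emit(26)
    if depth <= 36 != depth:
        size = depth - 8
        depth = n // depth
    depth -= log(38)
    u = []
    for val in n:
        u.append(log(val))
    n = 7
    size *= depth % n
    process(depth)
    print(u)
    return n

print(u)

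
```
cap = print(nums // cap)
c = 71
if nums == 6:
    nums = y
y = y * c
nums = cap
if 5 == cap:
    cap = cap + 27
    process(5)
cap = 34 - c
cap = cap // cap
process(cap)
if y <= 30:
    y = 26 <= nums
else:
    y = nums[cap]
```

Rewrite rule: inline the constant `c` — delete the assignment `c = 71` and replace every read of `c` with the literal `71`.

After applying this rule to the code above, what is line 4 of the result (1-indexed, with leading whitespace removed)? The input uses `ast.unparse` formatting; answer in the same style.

y = y * 71

Transformed code:
cap = print(nums // cap)
if nums == 6:
    nums = y
y = y * 71
nums = cap
if 5 == cap:
    cap = cap + 27
    process(5)
cap = 34 - 71
cap = cap // cap
process(cap)
if y <= 30:
    y = 26 <= nums
else:
    y = nums[cap]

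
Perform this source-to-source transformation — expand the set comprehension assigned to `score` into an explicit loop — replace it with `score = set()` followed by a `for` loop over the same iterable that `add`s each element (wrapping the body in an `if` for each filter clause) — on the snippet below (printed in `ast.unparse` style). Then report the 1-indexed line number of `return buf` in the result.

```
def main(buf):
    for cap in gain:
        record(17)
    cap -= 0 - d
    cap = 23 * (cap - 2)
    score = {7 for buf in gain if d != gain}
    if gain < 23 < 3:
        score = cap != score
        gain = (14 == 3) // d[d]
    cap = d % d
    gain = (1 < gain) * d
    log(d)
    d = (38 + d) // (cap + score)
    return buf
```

Transformed code:
def main(buf):
    for cap in gain:
        record(17)
    cap -= 0 - d
    cap = 23 * (cap - 2)
    score = set()
    for buf in gain:
        if d != gain:
            score.add(7)
    if gain < 23 < 3:
        score = cap != score
        gain = (14 == 3) // d[d]
    cap = d % d
    gain = (1 < gain) * d
    log(d)
    d = (38 + d) // (cap + score)
    return buf

17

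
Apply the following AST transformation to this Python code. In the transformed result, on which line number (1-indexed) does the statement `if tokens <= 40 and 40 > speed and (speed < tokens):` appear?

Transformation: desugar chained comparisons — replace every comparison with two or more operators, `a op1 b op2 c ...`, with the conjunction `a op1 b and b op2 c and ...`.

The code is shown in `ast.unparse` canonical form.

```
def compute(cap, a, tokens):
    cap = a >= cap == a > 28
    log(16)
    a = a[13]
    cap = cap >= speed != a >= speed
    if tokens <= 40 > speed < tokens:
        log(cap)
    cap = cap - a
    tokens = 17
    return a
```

6

Transformed code:
def compute(cap, a, tokens):
    cap = a >= cap and cap == a and (a > 28)
    log(16)
    a = a[13]
    cap = cap >= speed and speed != a and (a >= speed)
    if tokens <= 40 and 40 > speed and (speed < tokens):
        log(cap)
    cap = cap - a
    tokens = 17
    return a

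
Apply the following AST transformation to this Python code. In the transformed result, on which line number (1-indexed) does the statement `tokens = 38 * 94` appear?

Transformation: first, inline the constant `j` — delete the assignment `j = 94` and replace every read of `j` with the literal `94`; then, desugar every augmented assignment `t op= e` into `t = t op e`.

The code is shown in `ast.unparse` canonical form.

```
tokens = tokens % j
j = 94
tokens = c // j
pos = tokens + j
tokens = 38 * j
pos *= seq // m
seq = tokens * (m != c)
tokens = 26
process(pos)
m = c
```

Transformed code:
tokens = tokens % 94
tokens = c // 94
pos = tokens + 94
tokens = 38 * 94
pos = pos * (seq // m)
seq = tokens * (m != c)
tokens = 26
process(pos)
m = c

4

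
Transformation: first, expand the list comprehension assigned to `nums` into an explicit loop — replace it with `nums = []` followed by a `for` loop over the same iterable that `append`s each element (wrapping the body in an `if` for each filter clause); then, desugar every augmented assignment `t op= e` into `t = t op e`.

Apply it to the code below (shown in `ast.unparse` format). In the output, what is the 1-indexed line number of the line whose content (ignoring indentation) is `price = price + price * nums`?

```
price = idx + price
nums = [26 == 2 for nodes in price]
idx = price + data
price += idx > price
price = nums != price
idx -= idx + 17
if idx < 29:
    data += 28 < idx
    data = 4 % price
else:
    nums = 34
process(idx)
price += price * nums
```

15

Transformed code:
price = idx + price
nums = []
for nodes in price:
    nums.append(26 == 2)
idx = price + data
price = price + (idx > price)
price = nums != price
idx = idx - (idx + 17)
if idx < 29:
    data = data + (28 < idx)
    data = 4 % price
else:
    nums = 34
process(idx)
price = price + price * nums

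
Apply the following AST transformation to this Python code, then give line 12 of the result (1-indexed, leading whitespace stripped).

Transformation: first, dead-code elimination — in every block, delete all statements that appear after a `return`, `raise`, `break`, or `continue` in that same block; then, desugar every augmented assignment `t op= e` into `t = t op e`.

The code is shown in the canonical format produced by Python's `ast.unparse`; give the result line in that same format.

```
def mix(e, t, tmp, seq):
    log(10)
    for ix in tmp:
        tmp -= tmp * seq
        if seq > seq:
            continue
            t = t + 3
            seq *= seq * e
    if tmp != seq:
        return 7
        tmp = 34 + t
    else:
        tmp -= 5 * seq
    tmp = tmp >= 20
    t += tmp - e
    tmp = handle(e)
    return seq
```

t = t + (tmp - e)

Transformed code:
def mix(e, t, tmp, seq):
    log(10)
    for ix in tmp:
        tmp = tmp - tmp * seq
        if seq > seq:
            continue
    if tmp != seq:
        return 7
    else:
        tmp = tmp - 5 * seq
    tmp = tmp >= 20
    t = t + (tmp - e)
    tmp = handle(e)
    return seq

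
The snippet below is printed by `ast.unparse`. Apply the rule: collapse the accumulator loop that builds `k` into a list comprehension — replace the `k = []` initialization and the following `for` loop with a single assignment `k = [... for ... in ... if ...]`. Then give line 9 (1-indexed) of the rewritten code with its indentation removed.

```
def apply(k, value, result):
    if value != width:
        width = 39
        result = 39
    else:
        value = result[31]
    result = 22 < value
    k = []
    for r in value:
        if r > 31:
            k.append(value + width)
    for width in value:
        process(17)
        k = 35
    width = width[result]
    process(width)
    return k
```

for width in value:

Transformed code:
def apply(k, value, result):
    if value != width:
        width = 39
        result = 39
    else:
        value = result[31]
    result = 22 < value
    k = [value + width for r in value if r > 31]
    for width in value:
        process(17)
        k = 35
    width = width[result]
    process(width)
    return k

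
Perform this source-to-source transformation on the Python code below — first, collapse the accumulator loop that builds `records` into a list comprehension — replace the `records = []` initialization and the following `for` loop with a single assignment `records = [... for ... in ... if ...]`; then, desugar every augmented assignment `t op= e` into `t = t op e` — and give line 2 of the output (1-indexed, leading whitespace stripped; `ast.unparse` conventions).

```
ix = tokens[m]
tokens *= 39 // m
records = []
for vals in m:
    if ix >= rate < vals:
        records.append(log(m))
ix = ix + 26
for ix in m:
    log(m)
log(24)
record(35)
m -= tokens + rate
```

Transformed code:
ix = tokens[m]
tokens = tokens * (39 // m)
records = [log(m) for vals in m if ix >= rate < vals]
ix = ix + 26
for ix in m:
    log(m)
log(24)
record(35)
m = m - (tokens + rate)

tokens = tokens * (39 // m)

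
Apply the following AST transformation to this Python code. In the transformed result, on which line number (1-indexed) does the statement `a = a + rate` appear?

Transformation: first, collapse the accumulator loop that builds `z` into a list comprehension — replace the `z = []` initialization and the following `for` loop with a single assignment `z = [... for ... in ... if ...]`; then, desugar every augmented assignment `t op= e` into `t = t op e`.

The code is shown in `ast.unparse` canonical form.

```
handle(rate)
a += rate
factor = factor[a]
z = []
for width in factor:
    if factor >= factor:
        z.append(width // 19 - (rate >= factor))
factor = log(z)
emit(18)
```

2

Transformed code:
handle(rate)
a = a + rate
factor = factor[a]
z = [width // 19 - (rate >= factor) for width in factor if factor >= factor]
factor = log(z)
emit(18)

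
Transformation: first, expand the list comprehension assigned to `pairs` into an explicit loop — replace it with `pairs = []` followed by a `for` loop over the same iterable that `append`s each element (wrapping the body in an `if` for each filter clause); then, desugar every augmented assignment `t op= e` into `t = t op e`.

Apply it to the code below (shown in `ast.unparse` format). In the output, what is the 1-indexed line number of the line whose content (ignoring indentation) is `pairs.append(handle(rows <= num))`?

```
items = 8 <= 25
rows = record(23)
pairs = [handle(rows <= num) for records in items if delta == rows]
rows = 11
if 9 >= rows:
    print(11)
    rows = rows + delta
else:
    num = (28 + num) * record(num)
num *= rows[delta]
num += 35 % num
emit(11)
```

Transformed code:
items = 8 <= 25
rows = record(23)
pairs = []
for records in items:
    if delta == rows:
        pairs.append(handle(rows <= num))
rows = 11
if 9 >= rows:
    print(11)
    rows = rows + delta
else:
    num = (28 + num) * record(num)
num = num * rows[delta]
num = num + 35 % num
emit(11)

6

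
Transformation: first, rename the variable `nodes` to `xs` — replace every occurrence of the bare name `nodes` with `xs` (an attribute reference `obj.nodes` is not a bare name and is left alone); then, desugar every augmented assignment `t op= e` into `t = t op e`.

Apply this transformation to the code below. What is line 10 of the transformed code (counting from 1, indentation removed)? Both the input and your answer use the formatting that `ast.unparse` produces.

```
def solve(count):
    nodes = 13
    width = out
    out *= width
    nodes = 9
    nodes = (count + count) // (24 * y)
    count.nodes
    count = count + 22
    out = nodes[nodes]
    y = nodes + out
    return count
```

Transformed code:
def solve(count):
    xs = 13
    width = out
    out = out * width
    xs = 9
    xs = (count + count) // (24 * y)
    count.nodes
    count = count + 22
    out = xs[xs]
    y = xs + out
    return count

y = xs + out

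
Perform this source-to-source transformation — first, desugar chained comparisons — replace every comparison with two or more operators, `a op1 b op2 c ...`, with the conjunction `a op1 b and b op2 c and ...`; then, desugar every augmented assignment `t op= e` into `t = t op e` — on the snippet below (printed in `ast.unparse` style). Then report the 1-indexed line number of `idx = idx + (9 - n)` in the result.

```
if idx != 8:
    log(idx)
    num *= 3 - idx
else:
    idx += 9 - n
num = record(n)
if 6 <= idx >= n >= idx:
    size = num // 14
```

5

Transformed code:
if idx != 8:
    log(idx)
    num = num * (3 - idx)
else:
    idx = idx + (9 - n)
num = record(n)
if 6 <= idx and idx >= n and (n >= idx):
    size = num // 14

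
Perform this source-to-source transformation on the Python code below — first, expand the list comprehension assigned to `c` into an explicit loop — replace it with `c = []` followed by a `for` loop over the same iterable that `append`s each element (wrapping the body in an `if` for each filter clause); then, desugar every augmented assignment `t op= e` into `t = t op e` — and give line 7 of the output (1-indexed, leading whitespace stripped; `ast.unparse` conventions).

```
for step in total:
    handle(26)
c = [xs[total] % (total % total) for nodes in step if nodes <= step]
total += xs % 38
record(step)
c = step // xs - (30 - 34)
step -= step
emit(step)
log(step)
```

Transformed code:
for step in total:
    handle(26)
c = []
for nodes in step:
    if nodes <= step:
        c.append(xs[total] % (total % total))
total = total + xs % 38
record(step)
c = step // xs - (30 - 34)
step = step - step
emit(step)
log(step)

total = total + xs % 38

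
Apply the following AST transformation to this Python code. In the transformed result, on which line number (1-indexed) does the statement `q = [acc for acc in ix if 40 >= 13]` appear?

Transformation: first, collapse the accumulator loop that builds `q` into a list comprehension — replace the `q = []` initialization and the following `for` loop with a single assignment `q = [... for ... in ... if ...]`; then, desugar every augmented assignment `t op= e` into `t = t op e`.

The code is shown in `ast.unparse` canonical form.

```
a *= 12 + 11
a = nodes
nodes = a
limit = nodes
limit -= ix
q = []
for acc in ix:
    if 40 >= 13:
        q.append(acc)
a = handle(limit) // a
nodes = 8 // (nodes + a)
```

Transformed code:
a = a * (12 + 11)
a = nodes
nodes = a
limit = nodes
limit = limit - ix
q = [acc for acc in ix if 40 >= 13]
a = handle(limit) // a
nodes = 8 // (nodes + a)

6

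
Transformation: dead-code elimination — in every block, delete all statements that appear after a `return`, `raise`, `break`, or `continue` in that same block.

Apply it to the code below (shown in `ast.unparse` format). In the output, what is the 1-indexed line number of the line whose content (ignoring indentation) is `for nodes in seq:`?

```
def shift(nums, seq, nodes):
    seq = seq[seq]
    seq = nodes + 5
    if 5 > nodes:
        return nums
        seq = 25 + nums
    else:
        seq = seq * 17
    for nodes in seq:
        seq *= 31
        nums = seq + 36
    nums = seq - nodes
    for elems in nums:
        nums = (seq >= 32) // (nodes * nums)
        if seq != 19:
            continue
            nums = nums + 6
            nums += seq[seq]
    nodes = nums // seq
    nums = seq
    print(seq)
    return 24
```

Transformed code:
def shift(nums, seq, nodes):
    seq = seq[seq]
    seq = nodes + 5
    if 5 > nodes:
        return nums
    else:
        seq = seq * 17
    for nodes in seq:
        seq *= 31
        nums = seq + 36
    nums = seq - nodes
    for elems in nums:
        nums = (seq >= 32) // (nodes * nums)
        if seq != 19:
            continue
    nodes = nums // seq
    nums = seq
    print(seq)
    return 24

8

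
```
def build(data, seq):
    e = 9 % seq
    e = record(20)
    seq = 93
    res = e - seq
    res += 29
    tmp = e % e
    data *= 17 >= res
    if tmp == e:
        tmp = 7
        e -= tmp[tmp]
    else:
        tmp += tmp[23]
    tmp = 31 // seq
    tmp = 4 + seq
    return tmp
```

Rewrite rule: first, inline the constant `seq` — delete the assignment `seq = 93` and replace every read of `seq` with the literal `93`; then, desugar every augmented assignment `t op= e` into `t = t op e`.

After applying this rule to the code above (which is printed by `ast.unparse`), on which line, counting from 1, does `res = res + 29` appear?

Transformed code:
def build(data, seq):
    e = 9 % 93
    e = record(20)
    res = e - 93
    res = res + 29
    tmp = e % e
    data = data * (17 >= res)
    if tmp == e:
        tmp = 7
        e = e - tmp[tmp]
    else:
        tmp = tmp + tmp[23]
    tmp = 31 // 93
    tmp = 4 + 93
    return tmp

5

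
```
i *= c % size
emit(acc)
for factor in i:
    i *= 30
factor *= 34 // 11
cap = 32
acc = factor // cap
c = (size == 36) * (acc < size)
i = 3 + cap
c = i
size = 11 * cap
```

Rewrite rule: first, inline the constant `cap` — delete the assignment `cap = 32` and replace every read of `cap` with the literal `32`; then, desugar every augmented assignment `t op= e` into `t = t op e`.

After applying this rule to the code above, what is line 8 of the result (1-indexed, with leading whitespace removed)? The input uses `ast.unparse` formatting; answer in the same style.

i = 3 + 32

Transformed code:
i = i * (c % size)
emit(acc)
for factor in i:
    i = i * 30
factor = factor * (34 // 11)
acc = factor // 32
c = (size == 36) * (acc < size)
i = 3 + 32
c = i
size = 11 * 32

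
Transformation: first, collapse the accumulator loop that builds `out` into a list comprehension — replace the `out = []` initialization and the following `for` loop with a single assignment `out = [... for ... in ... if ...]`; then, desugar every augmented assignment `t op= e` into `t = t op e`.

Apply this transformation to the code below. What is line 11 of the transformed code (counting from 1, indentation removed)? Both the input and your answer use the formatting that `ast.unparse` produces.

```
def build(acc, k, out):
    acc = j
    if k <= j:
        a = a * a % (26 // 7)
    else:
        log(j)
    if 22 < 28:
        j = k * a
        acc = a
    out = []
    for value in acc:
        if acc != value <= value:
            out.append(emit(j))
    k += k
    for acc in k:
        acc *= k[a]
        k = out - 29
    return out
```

Transformed code:
def build(acc, k, out):
    acc = j
    if k <= j:
        a = a * a % (26 // 7)
    else:
        log(j)
    if 22 < 28:
        j = k * a
        acc = a
    out = [emit(j) for value in acc if acc != value <= value]
    k = k + k
    for acc in k:
        acc = acc * k[a]
        k = out - 29
    return out

k = k + k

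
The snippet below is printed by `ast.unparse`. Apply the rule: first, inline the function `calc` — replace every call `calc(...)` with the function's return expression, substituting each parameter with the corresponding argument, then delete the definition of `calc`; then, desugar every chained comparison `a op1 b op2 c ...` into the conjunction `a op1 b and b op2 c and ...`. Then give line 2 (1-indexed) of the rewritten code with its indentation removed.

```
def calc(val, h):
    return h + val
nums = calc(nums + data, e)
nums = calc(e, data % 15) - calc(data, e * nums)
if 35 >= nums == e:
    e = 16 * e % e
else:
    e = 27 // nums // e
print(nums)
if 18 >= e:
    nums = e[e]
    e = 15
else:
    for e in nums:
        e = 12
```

Transformed code:
nums = e + (nums + data)
nums = data % 15 + e - (e * nums + data)
if 35 >= nums and nums == e:
    e = 16 * e % e
else:
    e = 27 // nums // e
print(nums)
if 18 >= e:
    nums = e[e]
    e = 15
else:
    for e in nums:
        e = 12

nums = data % 15 + e - (e * nums + data)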